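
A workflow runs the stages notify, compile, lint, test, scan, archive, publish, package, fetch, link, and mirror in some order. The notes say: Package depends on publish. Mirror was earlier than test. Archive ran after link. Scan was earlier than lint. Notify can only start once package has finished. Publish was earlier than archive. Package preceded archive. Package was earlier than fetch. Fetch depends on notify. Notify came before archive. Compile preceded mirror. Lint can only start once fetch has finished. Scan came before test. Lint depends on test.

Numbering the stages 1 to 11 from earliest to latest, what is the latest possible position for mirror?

Mirror must come before lint and test — 2 stages forced after it.
Everything else can be placed before mirror in some valid order, so mirror can sit as late as position 11 − 2 = 9.

9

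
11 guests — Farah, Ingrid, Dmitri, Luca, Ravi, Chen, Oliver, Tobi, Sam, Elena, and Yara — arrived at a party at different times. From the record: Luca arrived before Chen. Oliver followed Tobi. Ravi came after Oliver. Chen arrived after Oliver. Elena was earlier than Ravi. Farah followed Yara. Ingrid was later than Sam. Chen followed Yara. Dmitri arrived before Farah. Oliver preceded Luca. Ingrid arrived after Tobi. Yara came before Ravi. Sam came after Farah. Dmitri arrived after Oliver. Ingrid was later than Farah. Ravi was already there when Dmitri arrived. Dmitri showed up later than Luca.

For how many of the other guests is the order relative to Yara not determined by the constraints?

Forced after Yara: Chen, Dmitri, Farah, Ingrid, Ravi, and Sam.
That leaves Elena, Luca, Oliver, and Tobi with no forced order relative to Yara — 4.

4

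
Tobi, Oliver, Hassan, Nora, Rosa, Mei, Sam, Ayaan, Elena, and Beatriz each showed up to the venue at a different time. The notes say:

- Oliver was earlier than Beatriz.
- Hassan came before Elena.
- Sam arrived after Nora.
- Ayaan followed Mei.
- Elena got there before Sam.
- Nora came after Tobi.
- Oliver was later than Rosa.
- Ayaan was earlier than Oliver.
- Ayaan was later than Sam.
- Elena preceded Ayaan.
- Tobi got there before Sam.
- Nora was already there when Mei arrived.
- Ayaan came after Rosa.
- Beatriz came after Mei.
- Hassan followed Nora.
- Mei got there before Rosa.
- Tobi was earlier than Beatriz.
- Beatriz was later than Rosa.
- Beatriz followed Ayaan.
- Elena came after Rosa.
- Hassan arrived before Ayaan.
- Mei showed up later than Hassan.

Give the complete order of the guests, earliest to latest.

Tobi, Nora, Hassan, Mei, Rosa, Elena, Sam, Ayaan, Oliver, Beatriz

The constraints fix every adjacent pair, so only one ordering works:
Tobi → Nora → Hassan → Mei → Rosa → Elena → Sam → Ayaan → Oliver → Beatriz.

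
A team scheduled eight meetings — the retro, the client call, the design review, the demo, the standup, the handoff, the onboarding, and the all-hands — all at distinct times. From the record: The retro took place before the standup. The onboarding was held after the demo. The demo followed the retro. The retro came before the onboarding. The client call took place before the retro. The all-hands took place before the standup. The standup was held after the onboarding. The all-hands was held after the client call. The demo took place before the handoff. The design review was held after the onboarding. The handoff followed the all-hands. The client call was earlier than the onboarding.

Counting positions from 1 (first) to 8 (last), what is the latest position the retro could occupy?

The retro must come before the demo, the design review, the handoff, the onboarding, and the standup — 5 meetings forced after it.
Everything else can be placed before the retro in some valid order, so the retro can sit as late as position 8 − 5 = 3.

3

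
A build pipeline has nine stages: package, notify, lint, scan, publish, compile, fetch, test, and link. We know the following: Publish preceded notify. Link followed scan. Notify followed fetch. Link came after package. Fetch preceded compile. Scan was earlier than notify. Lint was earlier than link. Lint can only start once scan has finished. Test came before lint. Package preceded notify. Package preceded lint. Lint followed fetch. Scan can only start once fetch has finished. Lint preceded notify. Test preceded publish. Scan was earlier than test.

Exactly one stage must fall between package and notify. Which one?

lint

Tracing the constraints gives package → lint → notify, so lint sits after package and before notify.
No other stage is forced both after package and before notify.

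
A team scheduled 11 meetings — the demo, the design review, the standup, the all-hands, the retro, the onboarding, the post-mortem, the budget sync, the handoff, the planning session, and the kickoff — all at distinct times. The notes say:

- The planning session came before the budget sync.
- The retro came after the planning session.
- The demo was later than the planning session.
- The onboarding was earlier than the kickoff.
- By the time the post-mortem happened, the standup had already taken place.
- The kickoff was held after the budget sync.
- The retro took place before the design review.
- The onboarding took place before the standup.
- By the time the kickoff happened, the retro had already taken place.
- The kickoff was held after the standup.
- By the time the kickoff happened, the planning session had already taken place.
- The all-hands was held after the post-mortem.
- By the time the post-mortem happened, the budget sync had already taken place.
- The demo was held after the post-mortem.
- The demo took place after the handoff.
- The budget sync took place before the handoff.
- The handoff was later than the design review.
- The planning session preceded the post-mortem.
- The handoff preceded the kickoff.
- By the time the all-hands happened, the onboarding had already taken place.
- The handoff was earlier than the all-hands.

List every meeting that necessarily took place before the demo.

Directly stated before the demo: the handoff, the planning session, and the post-mortem.
The budget sync reaches the demo via the budget sync → the post-mortem → the demo.
The design review reaches the demo via the design review → the handoff → the demo.
The onboarding reaches the demo via the onboarding → the standup → the post-mortem → the demo.
Likewise the retro and the standup each reach the demo by chaining the stated constraints.
No chain forces the all-hands (or any of the others) ahead of the demo.

the budget sync, the design review, the handoff, the onboarding, the planning session, the post-mortem, the retro, the standup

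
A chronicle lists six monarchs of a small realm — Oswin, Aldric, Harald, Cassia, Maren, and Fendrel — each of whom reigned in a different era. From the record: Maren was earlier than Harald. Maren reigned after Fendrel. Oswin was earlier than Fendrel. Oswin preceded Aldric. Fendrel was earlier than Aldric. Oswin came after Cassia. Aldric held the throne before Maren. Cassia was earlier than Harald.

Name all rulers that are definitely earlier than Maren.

Aldric, Cassia, Fendrel, Oswin

Directly stated before Maren: Aldric and Fendrel.
Cassia reaches Maren via Cassia → Oswin → Aldric → Maren.
Oswin reaches Maren via Oswin → Aldric → Maren.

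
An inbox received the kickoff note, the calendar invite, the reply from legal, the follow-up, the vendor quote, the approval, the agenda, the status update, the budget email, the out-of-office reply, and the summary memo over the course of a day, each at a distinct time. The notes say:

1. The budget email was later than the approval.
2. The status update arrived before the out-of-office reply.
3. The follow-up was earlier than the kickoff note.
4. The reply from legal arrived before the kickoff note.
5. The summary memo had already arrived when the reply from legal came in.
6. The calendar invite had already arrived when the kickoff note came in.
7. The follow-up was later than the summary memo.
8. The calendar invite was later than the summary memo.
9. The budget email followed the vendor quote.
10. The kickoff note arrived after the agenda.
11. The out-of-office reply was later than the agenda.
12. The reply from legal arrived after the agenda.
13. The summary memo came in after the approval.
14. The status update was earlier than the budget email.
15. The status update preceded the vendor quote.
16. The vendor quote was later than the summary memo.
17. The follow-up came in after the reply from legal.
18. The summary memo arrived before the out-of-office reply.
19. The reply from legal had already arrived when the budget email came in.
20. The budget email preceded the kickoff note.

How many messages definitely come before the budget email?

6

Directly stated before the budget email: the approval, the reply from legal, the status update, and the vendor quote.
The agenda reaches the budget email via the agenda → the reply from legal → the budget email.
The summary memo reaches the budget email via the summary memo → the reply from legal → the budget email.
That's the agenda, the approval, the reply from legal, the status update, the summary memo, and the vendor quote — 6 in all.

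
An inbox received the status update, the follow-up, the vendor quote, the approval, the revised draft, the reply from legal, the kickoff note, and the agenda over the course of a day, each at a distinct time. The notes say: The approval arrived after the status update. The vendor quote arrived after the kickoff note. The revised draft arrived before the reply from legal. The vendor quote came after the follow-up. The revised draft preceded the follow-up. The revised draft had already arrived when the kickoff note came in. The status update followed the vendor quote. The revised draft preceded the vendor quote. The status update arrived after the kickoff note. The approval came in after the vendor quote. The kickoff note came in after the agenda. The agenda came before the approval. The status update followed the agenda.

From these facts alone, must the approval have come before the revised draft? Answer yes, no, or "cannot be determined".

no

Tracing the constraints gives the revised draft → the vendor quote → the approval, so the revised draft must come before the approval.
That means the approval cannot be before the revised draft.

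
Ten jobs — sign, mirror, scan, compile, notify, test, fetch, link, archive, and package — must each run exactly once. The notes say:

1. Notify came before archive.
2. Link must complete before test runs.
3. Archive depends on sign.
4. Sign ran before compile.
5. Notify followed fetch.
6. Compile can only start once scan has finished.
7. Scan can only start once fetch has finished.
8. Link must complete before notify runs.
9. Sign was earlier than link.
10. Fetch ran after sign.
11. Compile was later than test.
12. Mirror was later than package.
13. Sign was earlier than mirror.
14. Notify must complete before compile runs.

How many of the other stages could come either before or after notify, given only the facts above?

4

Forced before notify: fetch, link, and sign; forced after notify: archive and compile.
That leaves mirror, package, scan, and test with no forced order relative to notify — 4.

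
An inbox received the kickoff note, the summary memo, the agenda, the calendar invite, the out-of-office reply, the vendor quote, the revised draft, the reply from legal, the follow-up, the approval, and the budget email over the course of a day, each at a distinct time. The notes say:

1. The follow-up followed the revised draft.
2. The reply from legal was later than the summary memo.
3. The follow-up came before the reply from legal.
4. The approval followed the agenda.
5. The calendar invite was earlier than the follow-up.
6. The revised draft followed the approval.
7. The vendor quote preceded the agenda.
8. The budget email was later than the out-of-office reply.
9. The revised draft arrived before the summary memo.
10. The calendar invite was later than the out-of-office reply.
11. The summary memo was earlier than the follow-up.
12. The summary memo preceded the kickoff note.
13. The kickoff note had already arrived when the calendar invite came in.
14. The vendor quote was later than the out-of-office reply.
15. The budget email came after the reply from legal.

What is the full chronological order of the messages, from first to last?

The constraints fix every adjacent pair, so only one ordering works:
the out-of-office reply → the vendor quote → the agenda → the approval → the revised draft → the summary memo → the kickoff note → the calendar invite → the follow-up → the reply from legal → the budget email.

the out-of-office reply, the vendor quote, the agenda, the approval, the revised draft, the summary memo, the kickoff note, the calendar invite, the follow-up, the reply from legal, the budget email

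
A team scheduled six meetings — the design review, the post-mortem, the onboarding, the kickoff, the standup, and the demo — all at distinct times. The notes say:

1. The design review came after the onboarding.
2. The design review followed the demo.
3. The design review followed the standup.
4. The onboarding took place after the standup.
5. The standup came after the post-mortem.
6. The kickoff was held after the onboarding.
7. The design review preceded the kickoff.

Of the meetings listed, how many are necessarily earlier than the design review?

4

Directly stated before the design review: the demo, the onboarding, and the standup.
The post-mortem reaches the design review via the post-mortem → the standup → the design review.
No chain forces the kickoff ahead of the design review.
That's the demo, the onboarding, the post-mortem, and the standup — 4 in all.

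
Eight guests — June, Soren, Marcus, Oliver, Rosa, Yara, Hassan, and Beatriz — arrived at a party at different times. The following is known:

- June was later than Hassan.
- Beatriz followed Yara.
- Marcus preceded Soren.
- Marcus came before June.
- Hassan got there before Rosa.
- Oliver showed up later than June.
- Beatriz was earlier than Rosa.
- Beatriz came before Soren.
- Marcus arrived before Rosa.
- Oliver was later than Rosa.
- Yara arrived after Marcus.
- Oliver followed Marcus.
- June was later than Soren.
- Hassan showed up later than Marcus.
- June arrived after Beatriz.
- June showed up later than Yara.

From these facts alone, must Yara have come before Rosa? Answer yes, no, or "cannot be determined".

Chain the constraints: Yara → Beatriz → Rosa. Each link is directly stated, so Yara comes before Rosa.

yes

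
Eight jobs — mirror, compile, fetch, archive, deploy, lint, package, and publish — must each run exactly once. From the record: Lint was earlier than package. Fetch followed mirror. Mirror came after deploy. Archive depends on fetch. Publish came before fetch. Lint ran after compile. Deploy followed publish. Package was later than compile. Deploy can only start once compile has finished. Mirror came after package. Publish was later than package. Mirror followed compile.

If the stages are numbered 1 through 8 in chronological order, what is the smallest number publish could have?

Compile, lint, and package must all come before publish — 3 forced predecessors.
Nothing else is forced ahead of publish, so its earliest slot is position 3 + 1 = 4.

4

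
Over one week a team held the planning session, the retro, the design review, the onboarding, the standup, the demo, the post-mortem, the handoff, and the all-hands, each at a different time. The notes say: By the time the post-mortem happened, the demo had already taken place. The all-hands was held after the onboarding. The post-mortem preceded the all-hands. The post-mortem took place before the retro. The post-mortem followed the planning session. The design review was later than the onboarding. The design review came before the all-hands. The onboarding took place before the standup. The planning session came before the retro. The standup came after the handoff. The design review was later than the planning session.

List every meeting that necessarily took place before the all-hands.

Directly stated before the all-hands: the design review, the onboarding, and the post-mortem.
The demo reaches the all-hands via the demo → the post-mortem → the all-hands.
The planning session reaches the all-hands via the planning session → the design review → the all-hands.

the demo, the design review, the onboarding, the planning session, the post-mortem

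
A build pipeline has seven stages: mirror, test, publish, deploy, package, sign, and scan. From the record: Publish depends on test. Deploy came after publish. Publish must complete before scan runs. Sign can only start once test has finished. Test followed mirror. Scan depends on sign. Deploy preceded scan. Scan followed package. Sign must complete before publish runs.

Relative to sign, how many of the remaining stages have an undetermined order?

Forced before sign: mirror and test; forced after sign: deploy, publish, and scan.
That leaves package with no forced order relative to sign — 1.

1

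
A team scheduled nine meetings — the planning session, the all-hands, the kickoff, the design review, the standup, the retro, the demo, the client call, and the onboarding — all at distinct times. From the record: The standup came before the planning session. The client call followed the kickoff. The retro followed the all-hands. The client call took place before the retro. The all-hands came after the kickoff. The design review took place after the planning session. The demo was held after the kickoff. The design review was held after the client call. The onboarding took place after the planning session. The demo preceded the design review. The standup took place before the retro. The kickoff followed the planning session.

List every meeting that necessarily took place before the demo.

the kickoff, the planning session, the standup

Directly stated before the demo: the kickoff.
The planning session reaches the demo via the planning session → the kickoff → the demo.
The standup reaches the demo via the standup → the planning session → the kickoff → the demo.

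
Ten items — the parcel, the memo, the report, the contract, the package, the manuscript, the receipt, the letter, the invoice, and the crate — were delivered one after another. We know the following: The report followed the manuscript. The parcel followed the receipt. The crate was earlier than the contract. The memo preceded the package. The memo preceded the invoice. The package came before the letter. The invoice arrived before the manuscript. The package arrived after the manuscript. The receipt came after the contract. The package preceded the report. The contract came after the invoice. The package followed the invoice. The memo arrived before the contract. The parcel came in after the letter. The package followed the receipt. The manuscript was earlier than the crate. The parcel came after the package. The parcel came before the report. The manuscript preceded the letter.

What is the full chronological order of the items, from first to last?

the memo, the invoice, the manuscript, the crate, the contract, the receipt, the package, the letter, the parcel, the report

The constraints fix every adjacent pair, so only one ordering works:
the memo → the invoice → the manuscript → the crate → the contract → the receipt → the package → the letter → the parcel → the report.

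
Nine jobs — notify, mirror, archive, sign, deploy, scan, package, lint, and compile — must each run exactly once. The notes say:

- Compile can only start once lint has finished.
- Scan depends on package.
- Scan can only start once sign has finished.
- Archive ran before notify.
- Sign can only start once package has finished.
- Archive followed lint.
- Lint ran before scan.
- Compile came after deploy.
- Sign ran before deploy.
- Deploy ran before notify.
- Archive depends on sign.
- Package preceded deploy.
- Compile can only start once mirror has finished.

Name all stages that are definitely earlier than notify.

archive, deploy, lint, package, sign

Directly stated before notify: archive and deploy.
Lint reaches notify via lint → archive → notify.
Package reaches notify via package → deploy → notify.
Sign reaches notify via sign → deploy → notify.
No chain forces mirror (or any of the others) ahead of notify.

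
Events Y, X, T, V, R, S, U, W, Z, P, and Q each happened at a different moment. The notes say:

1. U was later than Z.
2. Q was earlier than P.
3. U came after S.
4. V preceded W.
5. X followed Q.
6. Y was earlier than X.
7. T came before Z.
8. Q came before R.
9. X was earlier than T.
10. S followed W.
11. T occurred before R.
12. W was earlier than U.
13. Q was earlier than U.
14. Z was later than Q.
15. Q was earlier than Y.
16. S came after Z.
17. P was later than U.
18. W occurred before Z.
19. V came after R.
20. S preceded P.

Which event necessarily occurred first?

Q

Q has a chain of constraints placing it before every other event, so Q must be first.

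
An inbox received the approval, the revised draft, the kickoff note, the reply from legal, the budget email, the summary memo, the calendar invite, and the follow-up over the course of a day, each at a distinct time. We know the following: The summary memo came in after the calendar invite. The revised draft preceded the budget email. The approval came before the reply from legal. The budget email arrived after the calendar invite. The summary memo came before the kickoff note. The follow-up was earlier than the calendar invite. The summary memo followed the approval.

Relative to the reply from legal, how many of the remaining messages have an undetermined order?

6

Forced before the reply from legal: the approval.
That leaves the budget email, the calendar invite, the follow-up, the kickoff note, the revised draft, and the summary memo with no forced order relative to the reply from legal — 6.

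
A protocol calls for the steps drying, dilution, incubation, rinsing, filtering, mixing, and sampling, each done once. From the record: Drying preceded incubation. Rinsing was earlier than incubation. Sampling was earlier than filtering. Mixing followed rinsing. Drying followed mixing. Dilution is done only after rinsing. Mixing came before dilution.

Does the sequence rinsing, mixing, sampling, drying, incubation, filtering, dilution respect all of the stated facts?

yes

Check each stated constraint against the proposed order — e.g. mixing is ahead of dilution; rinsing is ahead of dilution. Every pair is in the required order; nothing is violated.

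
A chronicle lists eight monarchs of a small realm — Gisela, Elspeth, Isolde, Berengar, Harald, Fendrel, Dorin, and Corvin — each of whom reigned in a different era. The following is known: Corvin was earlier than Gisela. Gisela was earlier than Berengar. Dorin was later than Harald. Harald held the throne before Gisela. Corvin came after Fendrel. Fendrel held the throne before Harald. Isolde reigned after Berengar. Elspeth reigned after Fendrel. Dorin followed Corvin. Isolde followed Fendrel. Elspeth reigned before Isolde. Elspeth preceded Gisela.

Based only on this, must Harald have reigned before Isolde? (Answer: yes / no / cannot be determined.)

Chain the constraints: Harald → Gisela → Berengar → Isolde. Each link is directly stated, so Harald comes before Isolde.

yes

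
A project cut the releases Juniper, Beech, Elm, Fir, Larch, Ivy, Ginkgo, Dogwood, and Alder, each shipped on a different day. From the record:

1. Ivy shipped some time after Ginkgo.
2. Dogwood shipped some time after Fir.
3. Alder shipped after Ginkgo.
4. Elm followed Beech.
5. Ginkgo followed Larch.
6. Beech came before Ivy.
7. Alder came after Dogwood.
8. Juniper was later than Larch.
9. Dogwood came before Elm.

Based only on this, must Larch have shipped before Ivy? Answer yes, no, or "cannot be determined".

yes

Chain the constraints: Larch → Ginkgo → Ivy. Each link is directly stated, so Larch comes before Ivy.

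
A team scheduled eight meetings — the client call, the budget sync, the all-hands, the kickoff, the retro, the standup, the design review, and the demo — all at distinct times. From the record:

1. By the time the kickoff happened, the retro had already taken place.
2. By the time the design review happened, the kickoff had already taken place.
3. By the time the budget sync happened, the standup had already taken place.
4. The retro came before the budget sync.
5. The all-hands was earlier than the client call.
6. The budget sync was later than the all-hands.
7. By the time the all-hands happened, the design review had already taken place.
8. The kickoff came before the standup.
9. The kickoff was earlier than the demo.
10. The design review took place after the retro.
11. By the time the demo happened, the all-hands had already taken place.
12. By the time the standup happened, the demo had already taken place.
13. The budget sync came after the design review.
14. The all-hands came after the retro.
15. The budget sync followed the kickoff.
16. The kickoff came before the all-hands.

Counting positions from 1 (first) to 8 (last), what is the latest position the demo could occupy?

6

The demo must come before the budget sync and the standup — 2 meetings forced after it.
Everything else can be placed before the demo in some valid order, so the demo can sit as late as position 8 − 2 = 6.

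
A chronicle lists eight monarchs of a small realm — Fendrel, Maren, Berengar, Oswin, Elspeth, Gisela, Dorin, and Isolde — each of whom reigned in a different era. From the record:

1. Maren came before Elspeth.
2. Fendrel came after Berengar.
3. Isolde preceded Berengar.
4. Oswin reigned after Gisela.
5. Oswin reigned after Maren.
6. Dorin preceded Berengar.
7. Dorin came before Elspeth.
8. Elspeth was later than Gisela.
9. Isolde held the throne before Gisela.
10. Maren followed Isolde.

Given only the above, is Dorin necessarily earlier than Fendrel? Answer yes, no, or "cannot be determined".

Chain the constraints: Dorin → Berengar → Fendrel. Each link is directly stated, so Dorin comes before Fendrel.

yes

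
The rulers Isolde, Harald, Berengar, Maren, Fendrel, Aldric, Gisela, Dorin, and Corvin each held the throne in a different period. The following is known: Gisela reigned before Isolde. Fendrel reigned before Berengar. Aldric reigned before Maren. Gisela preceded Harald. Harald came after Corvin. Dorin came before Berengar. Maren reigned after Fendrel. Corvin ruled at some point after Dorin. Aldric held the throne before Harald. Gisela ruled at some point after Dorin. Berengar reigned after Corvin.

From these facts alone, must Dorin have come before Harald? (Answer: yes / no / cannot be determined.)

yes

Chain the constraints: Dorin → Gisela → Harald. Each link is directly stated, so Dorin comes before Harald.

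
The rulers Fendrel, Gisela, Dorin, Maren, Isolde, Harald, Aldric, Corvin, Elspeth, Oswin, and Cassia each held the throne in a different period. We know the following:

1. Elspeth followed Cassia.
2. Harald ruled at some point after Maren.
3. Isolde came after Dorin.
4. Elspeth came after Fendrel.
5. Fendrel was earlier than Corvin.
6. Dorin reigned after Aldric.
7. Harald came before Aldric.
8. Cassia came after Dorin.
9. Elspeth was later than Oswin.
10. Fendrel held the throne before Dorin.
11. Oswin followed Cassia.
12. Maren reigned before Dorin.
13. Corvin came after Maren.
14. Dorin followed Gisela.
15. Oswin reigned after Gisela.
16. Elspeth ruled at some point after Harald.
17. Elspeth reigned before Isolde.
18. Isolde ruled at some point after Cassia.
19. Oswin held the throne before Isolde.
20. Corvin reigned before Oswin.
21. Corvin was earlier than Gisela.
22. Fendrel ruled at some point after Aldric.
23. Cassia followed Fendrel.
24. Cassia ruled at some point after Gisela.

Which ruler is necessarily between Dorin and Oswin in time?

Tracing the constraints gives Dorin → Cassia → Oswin, so Cassia sits after Dorin and before Oswin.
No other ruler is forced both after Dorin and before Oswin.

Cassia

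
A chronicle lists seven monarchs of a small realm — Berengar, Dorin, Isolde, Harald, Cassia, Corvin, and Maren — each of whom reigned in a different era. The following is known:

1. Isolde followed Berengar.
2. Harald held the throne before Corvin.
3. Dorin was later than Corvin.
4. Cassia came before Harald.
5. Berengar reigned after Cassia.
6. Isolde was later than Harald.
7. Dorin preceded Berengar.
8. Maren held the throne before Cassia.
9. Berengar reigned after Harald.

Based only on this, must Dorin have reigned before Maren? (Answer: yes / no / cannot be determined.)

Tracing the constraints gives Maren → Cassia → Harald → Corvin → Dorin, so Maren must come before Dorin.
That means Dorin cannot be before Maren.

no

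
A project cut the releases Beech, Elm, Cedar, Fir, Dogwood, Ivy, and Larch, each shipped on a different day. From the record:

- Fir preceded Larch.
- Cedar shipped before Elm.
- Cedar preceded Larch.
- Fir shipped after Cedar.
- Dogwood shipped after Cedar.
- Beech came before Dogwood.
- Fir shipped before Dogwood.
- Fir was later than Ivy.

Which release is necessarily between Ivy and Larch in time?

Fir

Tracing the constraints gives Ivy → Fir → Larch, so Fir sits after Ivy and before Larch.
No other release is forced both after Ivy and before Larch.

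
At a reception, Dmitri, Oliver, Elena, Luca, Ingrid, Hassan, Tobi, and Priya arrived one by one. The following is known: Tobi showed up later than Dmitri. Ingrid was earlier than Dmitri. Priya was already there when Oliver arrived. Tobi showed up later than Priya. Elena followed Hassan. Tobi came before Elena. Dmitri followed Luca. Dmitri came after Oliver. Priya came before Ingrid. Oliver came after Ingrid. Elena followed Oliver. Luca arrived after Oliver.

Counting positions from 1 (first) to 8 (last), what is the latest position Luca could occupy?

5

Luca must come before Dmitri, Elena, and Tobi — 3 guests forced after them.
Everything else can be placed before Luca in some valid order, so Luca can sit as late as position 8 − 3 = 5.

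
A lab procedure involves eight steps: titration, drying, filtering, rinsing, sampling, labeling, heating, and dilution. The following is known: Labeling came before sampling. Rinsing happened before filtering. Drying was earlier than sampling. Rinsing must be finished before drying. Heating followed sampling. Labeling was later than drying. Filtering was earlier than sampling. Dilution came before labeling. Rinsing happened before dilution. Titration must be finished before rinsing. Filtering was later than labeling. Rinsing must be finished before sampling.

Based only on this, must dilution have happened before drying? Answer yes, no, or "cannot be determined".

No chain of stated constraints runs from dilution to drying, and none runs from drying to dilution either.
So the relative order of dilution and drying is not fixed by the given facts.

cannot be determined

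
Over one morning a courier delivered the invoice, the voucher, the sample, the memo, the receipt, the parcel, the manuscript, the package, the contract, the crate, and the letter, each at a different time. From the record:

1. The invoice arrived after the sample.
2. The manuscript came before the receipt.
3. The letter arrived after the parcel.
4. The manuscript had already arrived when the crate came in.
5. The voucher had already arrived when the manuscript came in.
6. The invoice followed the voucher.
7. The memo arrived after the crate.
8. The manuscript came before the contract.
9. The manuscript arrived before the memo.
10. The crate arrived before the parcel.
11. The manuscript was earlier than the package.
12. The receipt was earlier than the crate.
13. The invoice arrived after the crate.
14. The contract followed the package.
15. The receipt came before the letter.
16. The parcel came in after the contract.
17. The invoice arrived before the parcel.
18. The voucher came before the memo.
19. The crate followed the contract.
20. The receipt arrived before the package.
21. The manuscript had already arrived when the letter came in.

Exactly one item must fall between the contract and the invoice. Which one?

Tracing the constraints gives the contract → the crate → the invoice, so the crate sits after the contract and before the invoice.
No other item is forced both after the contract and before the invoice.

the crate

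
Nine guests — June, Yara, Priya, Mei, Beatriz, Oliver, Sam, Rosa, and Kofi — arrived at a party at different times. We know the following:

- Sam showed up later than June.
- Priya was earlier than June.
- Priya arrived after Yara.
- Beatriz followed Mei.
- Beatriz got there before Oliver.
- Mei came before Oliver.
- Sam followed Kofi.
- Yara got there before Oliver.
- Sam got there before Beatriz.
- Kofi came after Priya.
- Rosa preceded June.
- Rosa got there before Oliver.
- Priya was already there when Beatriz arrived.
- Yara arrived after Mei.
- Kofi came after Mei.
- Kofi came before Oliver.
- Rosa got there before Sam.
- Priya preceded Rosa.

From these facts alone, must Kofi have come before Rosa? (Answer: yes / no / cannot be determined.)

No chain of stated constraints runs from Kofi to Rosa, and none runs from Rosa to Kofi either.
So the relative order of Kofi and Rosa is not fixed by the given facts.

cannot be determined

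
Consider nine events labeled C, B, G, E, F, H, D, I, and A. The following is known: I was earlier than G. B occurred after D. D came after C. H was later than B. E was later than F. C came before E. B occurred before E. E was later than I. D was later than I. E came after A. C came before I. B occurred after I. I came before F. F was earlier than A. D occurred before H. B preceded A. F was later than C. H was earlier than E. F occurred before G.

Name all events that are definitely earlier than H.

B, C, D, I

Directly stated before H: B and D.
C reaches H via C → D → H.
I reaches H via I → D → H.
No chain forces A (or any of the others) ahead of H.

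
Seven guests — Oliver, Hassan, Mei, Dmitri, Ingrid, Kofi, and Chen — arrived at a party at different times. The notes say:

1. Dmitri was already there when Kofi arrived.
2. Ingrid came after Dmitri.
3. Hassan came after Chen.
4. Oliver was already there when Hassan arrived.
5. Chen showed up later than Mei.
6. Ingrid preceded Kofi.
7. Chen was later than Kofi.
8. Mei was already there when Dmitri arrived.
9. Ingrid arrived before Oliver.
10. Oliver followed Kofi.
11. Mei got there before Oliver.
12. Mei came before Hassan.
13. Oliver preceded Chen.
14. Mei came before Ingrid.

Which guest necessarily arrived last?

Every other guest has a chain of constraints placing them before Hassan, so Hassan is last.

Hassan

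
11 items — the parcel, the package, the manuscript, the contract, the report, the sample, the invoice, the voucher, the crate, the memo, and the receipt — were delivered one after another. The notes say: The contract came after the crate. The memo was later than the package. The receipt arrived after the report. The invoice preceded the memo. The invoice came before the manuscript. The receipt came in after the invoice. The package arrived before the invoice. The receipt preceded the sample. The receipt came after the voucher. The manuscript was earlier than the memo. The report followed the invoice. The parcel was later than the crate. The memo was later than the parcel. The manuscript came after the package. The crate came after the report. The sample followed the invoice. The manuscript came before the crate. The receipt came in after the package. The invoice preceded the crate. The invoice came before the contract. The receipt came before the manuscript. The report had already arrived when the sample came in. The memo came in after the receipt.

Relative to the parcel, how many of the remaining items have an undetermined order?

2

Forced before the parcel: the crate, the invoice, the manuscript, the package, the receipt, the report, and the voucher; forced after the parcel: the memo.
That leaves the contract and the sample with no forced order relative to the parcel — 2.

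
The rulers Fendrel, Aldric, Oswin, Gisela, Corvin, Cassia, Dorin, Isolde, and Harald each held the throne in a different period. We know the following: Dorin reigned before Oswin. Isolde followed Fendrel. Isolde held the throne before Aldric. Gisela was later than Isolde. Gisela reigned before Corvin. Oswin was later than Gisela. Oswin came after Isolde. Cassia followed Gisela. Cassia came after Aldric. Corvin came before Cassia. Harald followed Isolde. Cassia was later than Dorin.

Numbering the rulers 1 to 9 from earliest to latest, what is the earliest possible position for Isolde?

Fendrel must come before Isolde — 1 forced predecessor.
Nothing else is forced ahead of Isolde, so their earliest slot is position 1 + 1 = 2.

2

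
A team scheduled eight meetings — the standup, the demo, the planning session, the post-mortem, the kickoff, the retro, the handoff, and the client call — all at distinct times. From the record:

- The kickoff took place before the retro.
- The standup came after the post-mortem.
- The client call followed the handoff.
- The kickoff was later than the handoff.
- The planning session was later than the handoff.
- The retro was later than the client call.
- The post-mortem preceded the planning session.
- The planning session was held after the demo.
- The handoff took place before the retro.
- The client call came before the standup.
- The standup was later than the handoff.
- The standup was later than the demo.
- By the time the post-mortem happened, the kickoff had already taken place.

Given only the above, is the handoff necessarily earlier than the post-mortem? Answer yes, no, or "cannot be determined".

Chain the constraints: the handoff → the kickoff → the post-mortem. Each link is directly stated, so the handoff comes before the post-mortem.

yes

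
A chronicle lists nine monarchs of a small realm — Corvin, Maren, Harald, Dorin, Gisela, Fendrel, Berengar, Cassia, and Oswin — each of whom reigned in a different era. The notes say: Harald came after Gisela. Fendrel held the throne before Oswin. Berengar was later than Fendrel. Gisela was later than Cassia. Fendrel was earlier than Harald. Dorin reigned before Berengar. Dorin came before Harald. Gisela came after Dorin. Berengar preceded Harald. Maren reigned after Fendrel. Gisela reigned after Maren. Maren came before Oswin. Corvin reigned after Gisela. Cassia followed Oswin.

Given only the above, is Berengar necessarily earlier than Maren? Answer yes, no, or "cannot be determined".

No chain of stated constraints runs from Berengar to Maren, and none runs from Maren to Berengar either.
So the relative order of Berengar and Maren is not fixed by the given facts.

cannot be determined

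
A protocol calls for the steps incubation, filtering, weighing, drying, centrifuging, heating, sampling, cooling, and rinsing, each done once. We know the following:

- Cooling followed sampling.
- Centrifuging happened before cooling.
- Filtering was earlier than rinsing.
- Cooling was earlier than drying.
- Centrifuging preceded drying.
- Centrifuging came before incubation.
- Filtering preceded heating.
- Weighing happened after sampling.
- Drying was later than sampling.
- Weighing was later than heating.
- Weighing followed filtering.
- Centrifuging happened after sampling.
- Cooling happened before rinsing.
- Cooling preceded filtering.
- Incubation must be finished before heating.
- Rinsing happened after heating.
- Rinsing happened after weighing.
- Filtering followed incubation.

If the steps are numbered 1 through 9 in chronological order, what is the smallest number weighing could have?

7

Centrifuging, cooling, filtering, heating, incubation, and sampling must all come before weighing — 6 forced predecessors.
Nothing else is forced ahead of weighing, so its earliest slot is position 6 + 1 = 7.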